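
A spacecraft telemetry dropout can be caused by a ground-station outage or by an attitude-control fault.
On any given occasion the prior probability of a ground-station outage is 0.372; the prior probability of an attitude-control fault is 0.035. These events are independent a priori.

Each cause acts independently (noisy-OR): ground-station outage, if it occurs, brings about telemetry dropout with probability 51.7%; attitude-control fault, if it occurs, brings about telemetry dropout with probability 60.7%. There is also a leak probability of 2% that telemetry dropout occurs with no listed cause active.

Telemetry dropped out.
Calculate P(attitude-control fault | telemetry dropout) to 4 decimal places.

P(attitude-control fault | telemetry dropout) ≈ 0.1070

Under noisy-OR, P(telemetry dropout | causes) = 1 − (1−0.02)·∏(1−qᵢ) over the active causes.
For the numerator, keep only attitude-control fault=true terms: 0.013515 + 0.010598 = 0.024113
Denominator P(telemetry dropout): 0.02·0.628·0.965 + 0.61486·0.628·0.035 + 0.52666·0.372·0.965 + 0.813977·0.372·0.035 = 0.225293
Posterior = 0.024113 / 0.225293 ≈ 0.1070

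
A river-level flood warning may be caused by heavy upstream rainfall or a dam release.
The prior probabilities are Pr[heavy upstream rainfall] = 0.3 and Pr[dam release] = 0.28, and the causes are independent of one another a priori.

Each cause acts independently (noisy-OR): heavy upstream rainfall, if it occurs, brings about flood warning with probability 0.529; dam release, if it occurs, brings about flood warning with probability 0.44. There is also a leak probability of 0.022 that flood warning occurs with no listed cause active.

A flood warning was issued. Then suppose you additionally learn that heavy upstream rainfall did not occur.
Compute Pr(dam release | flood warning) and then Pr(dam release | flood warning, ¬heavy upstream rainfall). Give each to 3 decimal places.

Pr(dam release | flood warning) ≈ 0.542; Pr(dam release | flood warning, ¬heavy upstream rainfall) ≈ 0.889

Under noisy-OR, P(flood warning | causes) = 1 − (1−0.022)·∏(1−qᵢ) over the active causes.
P(flood warning) = 0.022·0.7·0.72 + 0.45232·0.7·0.28 + 0.539362·0.3·0.72 + 0.742043·0.3·0.28 = 0.011088 + 0.088655 + 0.116502 + 0.062332 = 0.278577
The dam release-present share is 0.088655 + 0.062332 = 0.150987.
So P(dam release | flood warning) = 0.150987/0.278577 ≈ 0.542.

With the extra evidence:
Enumerate both values of dam release and weight by the priors:
  P(flood warning | ¬heavy upstream rainfall) = 0.022*0.72 + 0.45232*0.28
        = 0.015840 + 0.126650 = 0.142490
Configurations with dam release contribute 0.126650, so
  P(dam release | flood warning, ¬heavy upstream rainfall) = 0.126650 / 0.142490 ≈ 0.889
Ruling out heavy upstream rainfall raises the posterior on dam release — the flip side of explaining away.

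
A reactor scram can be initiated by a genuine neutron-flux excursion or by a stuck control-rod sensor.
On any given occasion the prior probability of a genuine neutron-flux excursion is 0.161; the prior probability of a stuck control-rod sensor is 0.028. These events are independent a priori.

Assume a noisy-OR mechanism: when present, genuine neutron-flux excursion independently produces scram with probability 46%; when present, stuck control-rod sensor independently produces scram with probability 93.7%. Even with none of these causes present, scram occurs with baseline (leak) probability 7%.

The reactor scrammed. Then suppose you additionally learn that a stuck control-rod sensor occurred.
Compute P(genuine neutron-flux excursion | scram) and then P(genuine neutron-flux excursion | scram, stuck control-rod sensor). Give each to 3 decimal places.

P(genuine neutron-flux excursion | scram) ≈ 0.509; P(genuine neutron-flux excursion | scram, stuck control-rod sensor) ≈ 0.165

Under noisy-OR, P(scram | causes) = 1 − (1−0.07)·∏(1−qᵢ) over the active causes.
P(scram) = 0.07*0.839*0.972 + 0.94141*0.839*0.028 + 0.4978*0.161*0.972 + 0.968361*0.161*0.028 = 0.057086 + 0.022116 + 0.077902 + 0.004365 = 0.161469
The genuine neutron-flux excursion-present share is 0.077902 + 0.004365 = 0.082267.
P(genuine neutron-flux excursion | scram) = 0.082267 / 0.161469 ≈ 0.509

Now also conditioning on stuck control-rod sensor=true:
Numerator (weight on configurations with genuine neutron-flux excursion): 0.968361·0.161 = 0.155906
The normalizing constant is 0.94141·0.839 + 0.968361·0.161 = 0.945749
P(genuine neutron-flux excursion | scram, stuck control-rod sensor) = 0.155906/0.945749 ≈ 0.165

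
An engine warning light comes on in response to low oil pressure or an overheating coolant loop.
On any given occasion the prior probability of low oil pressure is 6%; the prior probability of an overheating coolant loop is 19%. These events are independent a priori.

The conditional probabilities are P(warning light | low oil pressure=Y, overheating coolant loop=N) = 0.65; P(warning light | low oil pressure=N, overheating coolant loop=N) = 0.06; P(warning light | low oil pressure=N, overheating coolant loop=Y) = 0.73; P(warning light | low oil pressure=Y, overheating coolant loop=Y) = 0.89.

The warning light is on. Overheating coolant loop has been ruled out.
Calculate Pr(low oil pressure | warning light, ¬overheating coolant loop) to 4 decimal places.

Numerator (weight on configurations with low oil pressure): 0.65×0.06 = 0.039000
The normalizing constant is 0.06×0.94 + 0.65×0.06 = 0.095400
P(low oil pressure | warning light, ¬overheating coolant loop) = 0.039000/0.095400 ≈ 0.4088

Pr(low oil pressure | warning light, ¬overheating coolant loop) ≈ 0.4088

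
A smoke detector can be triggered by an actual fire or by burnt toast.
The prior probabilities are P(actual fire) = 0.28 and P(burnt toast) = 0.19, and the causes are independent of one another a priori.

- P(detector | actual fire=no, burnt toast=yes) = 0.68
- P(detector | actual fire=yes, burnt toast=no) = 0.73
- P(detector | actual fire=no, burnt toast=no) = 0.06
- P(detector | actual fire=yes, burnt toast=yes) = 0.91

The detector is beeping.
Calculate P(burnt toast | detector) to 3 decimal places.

By total probability over the 4 (actual fire, burnt toast) configurations:
  P(detector) = 0.06·0.72·0.81 + 0.68·0.72·0.19 + 0.73·0.28·0.81 + 0.91·0.28·0.19
        = 0.034992 + 0.093024 + 0.165564 + 0.048412 = 0.341992
The terms with burnt toast present sum to 0.141436, so
  P(burnt toast | detector) = 0.141436 / 0.341992 ≈ 0.414

P(burnt toast | detector) ≈ 0.414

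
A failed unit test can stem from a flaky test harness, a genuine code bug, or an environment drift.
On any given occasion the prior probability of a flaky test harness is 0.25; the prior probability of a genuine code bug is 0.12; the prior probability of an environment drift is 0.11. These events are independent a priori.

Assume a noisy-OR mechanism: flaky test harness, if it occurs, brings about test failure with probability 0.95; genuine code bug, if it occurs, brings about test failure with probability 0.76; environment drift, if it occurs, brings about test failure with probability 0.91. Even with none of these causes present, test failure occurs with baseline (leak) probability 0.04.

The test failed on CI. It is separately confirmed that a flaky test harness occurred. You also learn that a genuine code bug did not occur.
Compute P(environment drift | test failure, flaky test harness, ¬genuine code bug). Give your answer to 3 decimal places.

Under noisy-OR, P(test failure | causes) = 1 − (1−0.04)·∏(1−qᵢ) over the active causes.
For the numerator, keep only environment drift=true terms: 0.99568·0.11 = 0.109525
The normalizing constant is 0.952·0.89 + 0.99568·0.11 = 0.956805
Posterior = 0.109525 / 0.956805 ≈ 0.114

P(environment drift | test failure, flaky test harness, ¬genuine code bug) ≈ 0.114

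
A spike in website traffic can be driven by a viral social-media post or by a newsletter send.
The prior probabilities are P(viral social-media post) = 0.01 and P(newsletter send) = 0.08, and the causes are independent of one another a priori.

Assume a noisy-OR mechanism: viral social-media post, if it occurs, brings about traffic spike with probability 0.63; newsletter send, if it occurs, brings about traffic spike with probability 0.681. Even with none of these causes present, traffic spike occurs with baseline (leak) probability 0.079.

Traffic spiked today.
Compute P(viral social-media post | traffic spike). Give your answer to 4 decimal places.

P(viral social-media post | traffic spike) ≈ 0.0503

Under noisy-OR, P(traffic spike | causes) = 1 − (1−0.079)·∏(1−qᵢ) over the active causes.
P(traffic spike) = 0.079×0.99×0.92 + 0.706201×0.99×0.08 + 0.65923×0.01×0.92 + 0.891294×0.01×0.08 = 0.071953 + 0.055931 + 0.006065 + 0.000713 = 0.134662
Restricting to configurations with viral social-media post present: 0.006065 + 0.000713 = 0.006778.
P(viral social-media post | traffic spike) = 0.006778 / 0.134662 ≈ 0.0503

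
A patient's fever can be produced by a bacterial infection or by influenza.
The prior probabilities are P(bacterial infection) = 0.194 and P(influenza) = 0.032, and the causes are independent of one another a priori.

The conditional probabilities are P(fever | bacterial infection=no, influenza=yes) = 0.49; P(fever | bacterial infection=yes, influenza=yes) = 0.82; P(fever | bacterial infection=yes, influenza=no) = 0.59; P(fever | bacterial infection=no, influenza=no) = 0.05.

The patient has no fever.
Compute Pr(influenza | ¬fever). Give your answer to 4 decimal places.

P(¬fever) = 0.95*0.806*0.968 + 0.51*0.806*0.032 + 0.41*0.194*0.968 + 0.18*0.194*0.032 = 0.741198 + 0.013154 + 0.076995 + 0.001117 = 0.832464
The influenza-present share is 0.013154 + 0.001117 = 0.014271.
Hence the posterior is 0.014271/0.832464 ≈ 0.0171.

Pr(influenza | ¬fever) ≈ 0.0171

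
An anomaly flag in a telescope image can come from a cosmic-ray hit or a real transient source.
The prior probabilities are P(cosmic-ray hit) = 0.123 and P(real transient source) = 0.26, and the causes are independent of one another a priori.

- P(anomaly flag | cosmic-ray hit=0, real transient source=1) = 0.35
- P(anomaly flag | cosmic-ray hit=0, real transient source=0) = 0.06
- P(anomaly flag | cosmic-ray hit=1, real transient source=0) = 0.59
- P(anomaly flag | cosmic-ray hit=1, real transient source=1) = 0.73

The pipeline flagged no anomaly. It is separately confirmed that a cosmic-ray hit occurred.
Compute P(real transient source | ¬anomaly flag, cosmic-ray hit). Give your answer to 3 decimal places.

P(real transient source | ¬anomaly flag, cosmic-ray hit) ≈ 0.188

P(¬anomaly flag | cosmic-ray hit) = 0.41*0.74 + 0.27*0.26 = 0.303400 + 0.070200 = 0.373600
The real transient source-present share is 0.27*0.26 = 0.070200.
Hence the posterior is 0.070200/0.373600 ≈ 0.188.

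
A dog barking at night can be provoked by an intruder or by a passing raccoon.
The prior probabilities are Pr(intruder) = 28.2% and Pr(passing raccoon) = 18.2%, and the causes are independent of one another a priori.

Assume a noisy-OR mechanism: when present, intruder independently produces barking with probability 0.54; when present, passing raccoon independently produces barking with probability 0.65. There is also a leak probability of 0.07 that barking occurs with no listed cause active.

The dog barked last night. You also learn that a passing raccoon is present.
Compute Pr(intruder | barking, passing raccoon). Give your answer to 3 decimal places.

Under noisy-OR, P(barking | causes) = 1 − (1−0.07)·∏(1−qᵢ) over the active causes.
Weight on intruder=true, given the evidence: 0.85027*0.282 = 0.239776
Normalizer over all consistent configurations: 0.6745*0.718 + 0.85027*0.282 = 0.724067
Posterior = 0.239776 / 0.724067 ≈ 0.331

Pr(intruder | barking, passing raccoon) ≈ 0.331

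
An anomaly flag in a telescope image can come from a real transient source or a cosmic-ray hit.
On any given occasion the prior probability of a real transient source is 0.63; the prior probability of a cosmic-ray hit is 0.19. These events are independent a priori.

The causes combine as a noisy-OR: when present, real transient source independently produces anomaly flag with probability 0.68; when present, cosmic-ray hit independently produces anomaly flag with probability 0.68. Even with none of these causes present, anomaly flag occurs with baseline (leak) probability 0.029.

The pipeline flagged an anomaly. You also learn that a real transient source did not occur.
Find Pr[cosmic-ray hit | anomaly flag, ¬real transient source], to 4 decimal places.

Pr[cosmic-ray hit | anomaly flag, ¬real transient source] ≈ 0.8479

Under noisy-OR, P(anomaly flag | causes) = 1 − (1−0.029)·∏(1−qᵢ) over the active causes.
P(anomaly flag | ¬real transient source) = 0.029×0.81 + 0.68928×0.19 = 0.023490 + 0.130963 = 0.154453
Of this, 0.130963 comes from 0.68928×0.19 (the cosmic-ray hit=true cases).
Hence the posterior is 0.130963/0.154453 ≈ 0.8479.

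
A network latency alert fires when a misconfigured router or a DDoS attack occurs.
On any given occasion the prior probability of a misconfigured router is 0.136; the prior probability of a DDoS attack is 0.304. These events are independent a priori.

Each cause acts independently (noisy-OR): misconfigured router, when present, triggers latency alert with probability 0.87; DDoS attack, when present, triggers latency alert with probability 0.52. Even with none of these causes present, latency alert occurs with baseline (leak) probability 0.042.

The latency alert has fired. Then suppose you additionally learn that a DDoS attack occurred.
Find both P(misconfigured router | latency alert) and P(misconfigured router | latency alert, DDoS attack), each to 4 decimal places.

P(misconfigured router | latency alert) ≈ 0.4214; P(misconfigured router | latency alert, DDoS attack) ≈ 0.2151

Under noisy-OR, P(latency alert | causes) = 1 − (1−0.042)·∏(1−qᵢ) over the active causes.
P(latency alert) = 0.042·0.864·0.696 + 0.54016·0.864·0.304 + 0.87546·0.136·0.696 + 0.940221·0.136·0.304 = 0.025256 + 0.141876 + 0.082868 + 0.038872 = 0.288872
Restricting to configurations with misconfigured router present: 0.082868 + 0.038872 = 0.121740.
So P(misconfigured router | latency alert) = 0.121740/0.288872 ≈ 0.4214.

Now also conditioning on DDoS attack=true:
By total probability over both values of misconfigured router:
  P(latency alert | DDoS attack) = 0.54016·0.864 + 0.940221·0.136
        = 0.466698 + 0.127870 = 0.594568
Keeping only the misconfigured router-present terms gives 0.127870, so
  P(misconfigured router | latency alert, DDoS attack) = 0.127870 / 0.594568 ≈ 0.2151
The drop from 0.4214 to 0.2151 is the explaining-away (discounting) effect.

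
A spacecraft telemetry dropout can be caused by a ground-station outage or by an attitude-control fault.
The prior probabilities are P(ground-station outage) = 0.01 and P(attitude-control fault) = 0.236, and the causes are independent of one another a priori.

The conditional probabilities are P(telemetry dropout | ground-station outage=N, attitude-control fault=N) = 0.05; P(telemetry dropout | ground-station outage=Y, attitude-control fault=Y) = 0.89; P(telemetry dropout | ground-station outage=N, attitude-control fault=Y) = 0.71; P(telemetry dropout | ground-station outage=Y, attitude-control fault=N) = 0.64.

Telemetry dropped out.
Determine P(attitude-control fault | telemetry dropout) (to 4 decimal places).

P(attitude-control fault | telemetry dropout) ≈ 0.7973

P(telemetry dropout) = 0.05·0.99·0.764 + 0.71·0.99·0.236 + 0.64·0.01·0.764 + 0.89·0.01·0.236 = 0.037818 + 0.165884 + 0.004890 + 0.002100 = 0.210692
Restricting to configurations with attitude-control fault present: 0.165884 + 0.002100 = 0.167984.
So P(attitude-control fault | telemetry dropout) = 0.167984/0.210692 ≈ 0.7973.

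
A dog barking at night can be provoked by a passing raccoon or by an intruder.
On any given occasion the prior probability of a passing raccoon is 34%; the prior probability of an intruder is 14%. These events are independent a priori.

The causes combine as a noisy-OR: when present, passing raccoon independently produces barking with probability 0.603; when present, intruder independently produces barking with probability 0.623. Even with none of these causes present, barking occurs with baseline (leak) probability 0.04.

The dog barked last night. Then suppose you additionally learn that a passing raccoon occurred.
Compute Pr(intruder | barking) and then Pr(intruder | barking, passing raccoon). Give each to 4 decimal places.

Under noisy-OR, P(barking | causes) = 1 − (1−0.04)·∏(1−qᵢ) over the active causes.
Sum P(barking|·) weighted by the priors over the 4 (passing raccoon, intruder) configurations:
  P(barking) = 0.04*0.66*0.86 + 0.63808*0.66*0.14 + 0.61888*0.34*0.86 + 0.856318*0.34*0.14
        = 0.022704 + 0.058959 + 0.180961 + 0.040761 = 0.303385
Keeping only the intruder-present terms gives 0.099720, so
  P(intruder | barking) = 0.099720 / 0.303385 ≈ 0.3287

Now also conditioning on passing raccoon=true:
Numerator (weight on configurations with intruder): 0.856318·0.14 = 0.119885
Normalizer over all consistent configurations: 0.61888·0.86 + 0.856318·0.14 = 0.652122
Posterior = 0.119885 / 0.652122 ≈ 0.1838
This is intercausal reasoning (explaining away): once passing raccoon accounts for the barking, intruder becomes less likely.

Pr(intruder | barking) ≈ 0.3287; Pr(intruder | barking, passing raccoon) ≈ 0.1838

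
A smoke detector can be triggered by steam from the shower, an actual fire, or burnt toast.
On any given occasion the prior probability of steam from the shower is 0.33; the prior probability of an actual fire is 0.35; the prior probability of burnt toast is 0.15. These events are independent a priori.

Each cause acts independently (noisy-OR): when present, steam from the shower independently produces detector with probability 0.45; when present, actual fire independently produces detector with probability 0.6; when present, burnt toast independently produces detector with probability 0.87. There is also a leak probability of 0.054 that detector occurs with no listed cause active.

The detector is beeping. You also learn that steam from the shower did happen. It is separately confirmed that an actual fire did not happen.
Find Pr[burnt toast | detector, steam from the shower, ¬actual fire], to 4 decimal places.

Pr[burnt toast | detector, steam from the shower, ¬actual fire] ≈ 0.2554

Under noisy-OR, P(detector | causes) = 1 − (1−0.054)·∏(1−qᵢ) over the active causes.
By total probability over both values of burnt toast:
  P(detector | steam from the shower, ¬actual fire) = 0.4797·0.85 + 0.932361·0.15
        = 0.407745 + 0.139854 = 0.547599
Configurations with burnt toast contribute 0.139854, so
  P(burnt toast | detector, steam from the shower, ¬actual fire) = 0.139854 / 0.547599 ≈ 0.2554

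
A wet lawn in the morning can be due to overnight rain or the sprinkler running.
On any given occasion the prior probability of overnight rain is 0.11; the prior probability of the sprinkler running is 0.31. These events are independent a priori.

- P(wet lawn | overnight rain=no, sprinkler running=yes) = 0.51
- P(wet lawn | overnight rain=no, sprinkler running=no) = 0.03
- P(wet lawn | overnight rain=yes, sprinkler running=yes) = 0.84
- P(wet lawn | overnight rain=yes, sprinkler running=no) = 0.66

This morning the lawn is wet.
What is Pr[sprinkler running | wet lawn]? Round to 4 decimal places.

Pr[sprinkler running | wet lawn] ≈ 0.7120

Sum P(wet lawn|·) weighted by the priors over the 4 (overnight rain, sprinkler running) configurations:
  P(wet lawn) = 0.03*0.89*0.69 + 0.51*0.89*0.31 + 0.66*0.11*0.69 + 0.84*0.11*0.31
        = 0.018423 + 0.140709 + 0.050094 + 0.028644 = 0.237870
Configurations with sprinkler running contribute 0.169353, so
  P(sprinkler running | wet lawn) = 0.169353 / 0.237870 ≈ 0.7120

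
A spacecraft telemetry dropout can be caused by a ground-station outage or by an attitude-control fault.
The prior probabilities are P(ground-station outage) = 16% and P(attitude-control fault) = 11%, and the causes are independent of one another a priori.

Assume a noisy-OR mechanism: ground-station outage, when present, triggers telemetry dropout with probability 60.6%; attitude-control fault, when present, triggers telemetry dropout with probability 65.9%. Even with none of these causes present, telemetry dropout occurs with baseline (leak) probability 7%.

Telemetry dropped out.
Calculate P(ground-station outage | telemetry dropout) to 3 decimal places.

P(ground-station outage | telemetry dropout) ≈ 0.478

Under noisy-OR, P(telemetry dropout | causes) = 1 − (1−0.07)·∏(1−qᵢ) over the active causes.
Weight on ground-station outage=true, given the evidence: 0.090222 + 0.015401 = 0.105623
Normalizer over all consistent configurations: 0.07*0.84*0.89 + 0.68287*0.84*0.11 + 0.63358*0.16*0.89 + 0.875051*0.16*0.11 = 0.221052
Posterior = 0.105623 / 0.221052 ≈ 0.478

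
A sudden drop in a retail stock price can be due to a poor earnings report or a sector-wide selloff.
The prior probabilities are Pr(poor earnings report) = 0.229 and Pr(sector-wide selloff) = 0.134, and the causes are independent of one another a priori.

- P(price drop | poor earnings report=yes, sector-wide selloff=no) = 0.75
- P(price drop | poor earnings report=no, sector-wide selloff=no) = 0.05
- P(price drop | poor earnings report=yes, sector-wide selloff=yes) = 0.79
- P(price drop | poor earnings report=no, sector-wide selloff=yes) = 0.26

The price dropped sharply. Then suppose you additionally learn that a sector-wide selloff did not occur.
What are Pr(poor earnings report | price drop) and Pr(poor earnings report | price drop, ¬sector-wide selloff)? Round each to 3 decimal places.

By total probability over the 4 (poor earnings report, sector-wide selloff) configurations:
  P(price drop) = 0.05×0.771×0.866 + 0.26×0.771×0.134 + 0.75×0.229×0.866 + 0.79×0.229×0.134
        = 0.033384 + 0.026862 + 0.148736 + 0.024242 = 0.233224
Keeping only the poor earnings report-present terms gives 0.172978, so
  P(poor earnings report | price drop) = 0.172978 / 0.233224 ≈ 0.742

Now also conditioning on sector-wide selloff≠true:
By total probability over both values of poor earnings report:
  P(price drop | ¬sector-wide selloff) = 0.05×0.771 + 0.75×0.229
        = 0.038550 + 0.171750 = 0.210300
The terms with poor earnings report present sum to 0.171750, so
  P(poor earnings report | price drop, ¬sector-wide selloff) = 0.171750 / 0.210300 ≈ 0.817
Ruling out sector-wide selloff raises the posterior on poor earnings report — the flip side of explaining away.

Pr(poor earnings report | price drop) ≈ 0.742; Pr(poor earnings report | price drop, ¬sector-wide selloff) ≈ 0.817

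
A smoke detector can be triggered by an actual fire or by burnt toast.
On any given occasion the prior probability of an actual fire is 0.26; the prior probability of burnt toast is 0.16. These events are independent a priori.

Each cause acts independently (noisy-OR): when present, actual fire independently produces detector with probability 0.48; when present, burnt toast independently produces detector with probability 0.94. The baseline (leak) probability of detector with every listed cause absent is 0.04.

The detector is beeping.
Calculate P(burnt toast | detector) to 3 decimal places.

P(burnt toast | detector) ≈ 0.531

Under noisy-OR, P(detector | causes) = 1 − (1−0.04)·∏(1−qᵢ) over the active causes.
Weight on burnt toast=true, given the evidence: 0.111580 + 0.040354 = 0.151934
Denominator P(detector): 0.04×0.74×0.84 + 0.9424×0.74×0.16 + 0.5008×0.26×0.84 + 0.970048×0.26×0.16 = 0.286173
P(burnt toast | detector) = 0.151934/0.286173 ≈ 0.531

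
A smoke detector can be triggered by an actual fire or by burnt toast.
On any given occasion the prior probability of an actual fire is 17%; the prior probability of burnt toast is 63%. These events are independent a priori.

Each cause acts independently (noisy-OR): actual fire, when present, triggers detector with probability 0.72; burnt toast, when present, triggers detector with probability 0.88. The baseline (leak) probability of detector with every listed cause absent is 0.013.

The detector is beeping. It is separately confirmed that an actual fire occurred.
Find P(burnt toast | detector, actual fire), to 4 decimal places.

Under noisy-OR, P(detector | causes) = 1 − (1−0.013)·∏(1−qᵢ) over the active causes.
P(detector | actual fire) = 0.72364·0.37 + 0.966837·0.63 = 0.267747 + 0.609107 = 0.876854
The burnt toast-present share is 0.966837·0.63 = 0.609107.
Hence the posterior is 0.609107/0.876854 ≈ 0.6947.

P(burnt toast | detector, actual fire) ≈ 0.6947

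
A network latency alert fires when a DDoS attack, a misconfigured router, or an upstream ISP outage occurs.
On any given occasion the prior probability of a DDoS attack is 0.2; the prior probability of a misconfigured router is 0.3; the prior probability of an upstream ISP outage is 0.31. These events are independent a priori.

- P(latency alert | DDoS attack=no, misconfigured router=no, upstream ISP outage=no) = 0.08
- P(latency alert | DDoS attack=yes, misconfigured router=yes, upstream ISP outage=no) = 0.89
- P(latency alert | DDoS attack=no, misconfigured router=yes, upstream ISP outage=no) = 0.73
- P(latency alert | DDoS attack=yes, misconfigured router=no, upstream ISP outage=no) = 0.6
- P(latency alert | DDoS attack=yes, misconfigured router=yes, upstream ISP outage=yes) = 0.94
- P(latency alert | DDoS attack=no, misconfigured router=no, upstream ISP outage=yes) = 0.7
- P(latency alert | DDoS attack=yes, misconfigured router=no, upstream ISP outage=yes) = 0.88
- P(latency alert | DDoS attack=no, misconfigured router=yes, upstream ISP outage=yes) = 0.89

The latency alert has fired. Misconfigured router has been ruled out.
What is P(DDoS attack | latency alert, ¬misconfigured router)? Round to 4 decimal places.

Sum P(latency alert|·) weighted by the priors over the 4 (DDoS attack, upstream ISP outage) configurations:
  P(latency alert | ¬misconfigured router) = 0.08*0.8*0.69 + 0.7*0.8*0.31 + 0.6*0.2*0.69 + 0.88*0.2*0.31
        = 0.044160 + 0.173600 + 0.082800 + 0.054560 = 0.355120
Configurations with DDoS attack contribute 0.137360, so
  P(DDoS attack | latency alert, ¬misconfigured router) = 0.137360 / 0.355120 ≈ 0.3868

P(DDoS attack | latency alert, ¬misconfigured router) ≈ 0.3868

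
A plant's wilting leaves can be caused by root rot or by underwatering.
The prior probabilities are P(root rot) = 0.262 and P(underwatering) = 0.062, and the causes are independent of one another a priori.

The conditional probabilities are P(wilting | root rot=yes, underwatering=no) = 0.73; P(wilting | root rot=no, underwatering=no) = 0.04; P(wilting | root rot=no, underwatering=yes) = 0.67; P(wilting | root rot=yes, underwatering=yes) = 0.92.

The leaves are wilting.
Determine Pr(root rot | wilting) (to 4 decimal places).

Pr(root rot | wilting) ≈ 0.7691

Weight on root rot=true, given the evidence: 0.179402 + 0.014944 = 0.194346
Denominator P(wilting): 0.04·0.738·0.938 + 0.67·0.738·0.062 + 0.73·0.262·0.938 + 0.92·0.262·0.062 = 0.252693
P(root rot | wilting) = 0.194346/0.252693 ≈ 0.7691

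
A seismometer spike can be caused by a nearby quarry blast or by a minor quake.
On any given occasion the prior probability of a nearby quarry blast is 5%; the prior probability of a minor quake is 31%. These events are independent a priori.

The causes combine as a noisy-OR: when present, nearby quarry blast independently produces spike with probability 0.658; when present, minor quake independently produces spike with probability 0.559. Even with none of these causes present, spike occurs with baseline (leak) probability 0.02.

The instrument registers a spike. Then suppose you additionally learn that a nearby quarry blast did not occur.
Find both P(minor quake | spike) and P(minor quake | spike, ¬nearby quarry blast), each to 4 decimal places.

P(minor quake | spike) ≈ 0.8335; P(minor quake | spike, ¬nearby quarry blast) ≈ 0.9273

Under noisy-OR, P(spike | causes) = 1 − (1−0.02)·∏(1−qᵢ) over the active causes.
Sum P(spike|·) weighted by the priors over the 4 (nearby quarry blast, minor quake) configurations:
  P(spike) = 0.02*0.95*0.69 + 0.56782*0.95*0.31 + 0.66484*0.05*0.69 + 0.852194*0.05*0.31
        = 0.013110 + 0.167223 + 0.022937 + 0.013209 = 0.216479
Configurations with minor quake contribute 0.180432, so
  P(minor quake | spike) = 0.180432 / 0.216479 ≈ 0.8335

With the extra evidence:
P(spike | ¬nearby quarry blast) = 0.02·0.69 + 0.56782·0.31 = 0.013800 + 0.176024 = 0.189824
Restricting to configurations with minor quake present: 0.56782·0.31 = 0.176024.
P(minor quake | spike, ¬nearby quarry blast) = 0.176024 / 0.189824 ≈ 0.9273
Ruling out nearby quarry blast raises the posterior on minor quake — the flip side of explaining away.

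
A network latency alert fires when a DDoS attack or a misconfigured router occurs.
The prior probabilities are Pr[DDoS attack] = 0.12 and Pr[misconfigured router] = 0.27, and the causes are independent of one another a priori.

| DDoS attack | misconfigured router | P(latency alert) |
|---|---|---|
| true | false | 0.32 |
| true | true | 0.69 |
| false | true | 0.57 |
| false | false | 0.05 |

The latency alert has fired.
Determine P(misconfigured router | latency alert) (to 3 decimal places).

Sum P(latency alert|·) weighted by the priors over the 4 (DDoS attack, misconfigured router) configurations:
  P(latency alert) = 0.05×0.88×0.73 + 0.57×0.88×0.27 + 0.32×0.12×0.73 + 0.69×0.12×0.27
        = 0.032120 + 0.135432 + 0.028032 + 0.022356 = 0.217940
Keeping only the misconfigured router-present terms gives 0.157788, so
  P(misconfigured router | latency alert) = 0.157788 / 0.217940 ≈ 0.724

P(misconfigured router | latency alert) ≈ 0.724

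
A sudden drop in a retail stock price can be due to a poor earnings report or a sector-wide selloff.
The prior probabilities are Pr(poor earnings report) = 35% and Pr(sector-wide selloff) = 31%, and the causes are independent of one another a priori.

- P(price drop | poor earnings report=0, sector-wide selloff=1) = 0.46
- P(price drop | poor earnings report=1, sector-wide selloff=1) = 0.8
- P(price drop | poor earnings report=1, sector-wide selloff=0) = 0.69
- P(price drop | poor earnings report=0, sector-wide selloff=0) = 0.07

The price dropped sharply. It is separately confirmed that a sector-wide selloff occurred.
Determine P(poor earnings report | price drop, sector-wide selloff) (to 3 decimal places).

P(price drop | sector-wide selloff) = 0.46×0.65 + 0.8×0.35 = 0.299000 + 0.280000 = 0.579000
The poor earnings report-present share is 0.8×0.35 = 0.280000.
So P(poor earnings report | price drop, sector-wide selloff) = 0.280000/0.579000 ≈ 0.484.

P(poor earnings report | price drop, sector-wide selloff) ≈ 0.484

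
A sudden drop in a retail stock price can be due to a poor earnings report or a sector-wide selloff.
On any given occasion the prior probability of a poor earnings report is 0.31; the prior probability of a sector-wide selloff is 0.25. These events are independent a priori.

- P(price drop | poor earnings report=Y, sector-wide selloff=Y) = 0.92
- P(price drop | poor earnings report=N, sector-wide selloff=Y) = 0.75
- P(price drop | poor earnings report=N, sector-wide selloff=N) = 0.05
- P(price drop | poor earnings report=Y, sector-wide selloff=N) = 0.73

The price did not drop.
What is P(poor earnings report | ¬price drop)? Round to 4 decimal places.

Enumerate the 4 (poor earnings report, sector-wide selloff) configurations and weight by the priors:
  P(¬price drop) = 0.95*0.69*0.75 + 0.25*0.69*0.25 + 0.27*0.31*0.75 + 0.08*0.31*0.25
        = 0.491625 + 0.043125 + 0.062775 + 0.006200 = 0.603725
Configurations with poor earnings report contribute 0.068975, so
  P(poor earnings report | ¬price drop) = 0.068975 / 0.603725 ≈ 0.1142

P(poor earnings report | ¬price drop) ≈ 0.1142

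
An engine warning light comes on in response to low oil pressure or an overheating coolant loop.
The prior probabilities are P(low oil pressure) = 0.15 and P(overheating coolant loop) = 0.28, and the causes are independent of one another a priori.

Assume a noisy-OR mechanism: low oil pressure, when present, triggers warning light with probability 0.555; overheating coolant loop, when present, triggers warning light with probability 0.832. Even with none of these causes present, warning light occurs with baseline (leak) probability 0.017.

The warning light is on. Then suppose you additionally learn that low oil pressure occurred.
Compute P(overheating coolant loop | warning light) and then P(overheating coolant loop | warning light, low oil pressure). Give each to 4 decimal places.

Under noisy-OR, P(warning light | causes) = 1 − (1−0.017)·∏(1−qᵢ) over the active causes.
Enumerate the 4 (low oil pressure, overheating coolant loop) configurations and weight by the priors:
  P(warning light) = 0.017*0.85*0.72 + 0.834856*0.85*0.28 + 0.562565*0.15*0.72 + 0.926511*0.15*0.28
        = 0.010404 + 0.198696 + 0.060757 + 0.038913 = 0.308770
Keeping only the overheating coolant loop-present terms gives 0.237609, so
  P(overheating coolant loop | warning light) = 0.237609 / 0.308770 ≈ 0.7695

With the extra evidence:
By total probability over both values of overheating coolant loop:
  P(warning light | low oil pressure) = 0.562565·0.72 + 0.926511·0.28
        = 0.405047 + 0.259423 = 0.664470
Configurations with overheating coolant loop contribute 0.259423, so
  P(overheating coolant loop | warning light, low oil pressure) = 0.259423 / 0.664470 ≈ 0.3904
This is intercausal reasoning (explaining away): once low oil pressure accounts for the warning light, overheating coolant loop becomes less likely.

P(overheating coolant loop | warning light) ≈ 0.7695; P(overheating coolant loop | warning light, low oil pressure) ≈ 0.3904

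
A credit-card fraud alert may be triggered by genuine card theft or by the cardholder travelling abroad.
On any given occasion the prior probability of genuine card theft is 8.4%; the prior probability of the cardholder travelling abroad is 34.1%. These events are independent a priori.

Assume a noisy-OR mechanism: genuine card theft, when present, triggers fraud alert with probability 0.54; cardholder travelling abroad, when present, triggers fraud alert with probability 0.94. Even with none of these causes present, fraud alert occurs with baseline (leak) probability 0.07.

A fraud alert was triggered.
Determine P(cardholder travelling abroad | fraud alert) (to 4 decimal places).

Under noisy-OR, P(fraud alert | causes) = 1 − (1−0.07)·∏(1−qᵢ) over the active causes.
Sum P(fraud alert|·) weighted by the priors over the 4 (genuine card theft, cardholder travelling abroad) configurations:
  P(fraud alert) = 0.07×0.916×0.659 + 0.9442×0.916×0.341 + 0.5722×0.084×0.659 + 0.974332×0.084×0.341
        = 0.042255 + 0.294927 + 0.031675 + 0.027909 = 0.396766
The terms with cardholder travelling abroad present sum to 0.322836, so
  P(cardholder travelling abroad | fraud alert) = 0.322836 / 0.396766 ≈ 0.8137

P(cardholder travelling abroad | fraud alert) ≈ 0.8137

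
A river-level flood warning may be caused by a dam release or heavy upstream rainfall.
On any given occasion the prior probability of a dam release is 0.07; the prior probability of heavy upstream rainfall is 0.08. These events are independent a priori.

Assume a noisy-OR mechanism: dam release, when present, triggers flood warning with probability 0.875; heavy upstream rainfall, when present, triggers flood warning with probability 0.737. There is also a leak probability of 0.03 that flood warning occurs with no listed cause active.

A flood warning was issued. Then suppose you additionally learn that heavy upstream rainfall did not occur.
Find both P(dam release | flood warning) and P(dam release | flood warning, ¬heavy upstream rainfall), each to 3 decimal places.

P(dam release | flood warning) ≈ 0.433; P(dam release | flood warning, ¬heavy upstream rainfall) ≈ 0.688

Under noisy-OR, P(flood warning | causes) = 1 − (1−0.03)·∏(1−qᵢ) over the active causes.
For the numerator, keep only dam release=true terms: 0.056592 + 0.005421 = 0.062013
The normalizing constant is 0.03×0.93×0.92 + 0.74489×0.93×0.08 + 0.87875×0.07×0.92 + 0.968111×0.07×0.08 = 0.143101
P(dam release | flood warning) = 0.062013/0.143101 ≈ 0.433

Now also conditioning on heavy upstream rainfall≠true:
For the numerator, keep only dam release=true terms: 0.87875×0.07 = 0.061513
The normalizing constant is 0.03×0.93 + 0.87875×0.07 = 0.089413
Posterior = 0.061513 / 0.089413 ≈ 0.688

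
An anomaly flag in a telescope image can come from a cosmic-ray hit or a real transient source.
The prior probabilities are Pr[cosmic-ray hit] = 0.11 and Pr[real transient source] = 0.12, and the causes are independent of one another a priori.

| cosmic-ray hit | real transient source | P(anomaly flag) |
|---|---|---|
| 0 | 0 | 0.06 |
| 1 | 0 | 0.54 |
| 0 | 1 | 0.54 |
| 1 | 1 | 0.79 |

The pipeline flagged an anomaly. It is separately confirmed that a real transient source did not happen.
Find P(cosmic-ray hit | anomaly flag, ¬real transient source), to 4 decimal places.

P(cosmic-ray hit | anomaly flag, ¬real transient source) ≈ 0.5266

Weight on cosmic-ray hit=true, given the evidence: 0.54×0.11 = 0.059400
Denominator P(anomaly flag | ¬real transient source): 0.06×0.89 + 0.54×0.11 = 0.112800
Posterior = 0.059400 / 0.112800 ≈ 0.5266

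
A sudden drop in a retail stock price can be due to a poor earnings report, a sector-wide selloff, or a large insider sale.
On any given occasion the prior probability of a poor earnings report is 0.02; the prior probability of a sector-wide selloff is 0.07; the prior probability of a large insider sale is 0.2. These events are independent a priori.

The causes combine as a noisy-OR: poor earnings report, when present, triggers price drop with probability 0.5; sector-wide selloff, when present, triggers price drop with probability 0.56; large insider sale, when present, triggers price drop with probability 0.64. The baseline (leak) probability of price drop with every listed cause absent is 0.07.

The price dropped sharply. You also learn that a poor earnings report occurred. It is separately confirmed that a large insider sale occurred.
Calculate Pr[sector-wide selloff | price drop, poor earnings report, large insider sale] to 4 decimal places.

Under noisy-OR, P(price drop | causes) = 1 − (1−0.07)·∏(1−qᵢ) over the active causes.
P(price drop | poor earnings report, large insider sale) = 0.8326*0.93 + 0.926344*0.07 = 0.774318 + 0.064844 = 0.839162
Restricting to configurations with sector-wide selloff present: 0.926344*0.07 = 0.064844.
P(sector-wide selloff | price drop, poor earnings report, large insider sale) = 0.064844 / 0.839162 ≈ 0.0773

Pr[sector-wide selloff | price drop, poor earnings report, large insider sale] ≈ 0.0773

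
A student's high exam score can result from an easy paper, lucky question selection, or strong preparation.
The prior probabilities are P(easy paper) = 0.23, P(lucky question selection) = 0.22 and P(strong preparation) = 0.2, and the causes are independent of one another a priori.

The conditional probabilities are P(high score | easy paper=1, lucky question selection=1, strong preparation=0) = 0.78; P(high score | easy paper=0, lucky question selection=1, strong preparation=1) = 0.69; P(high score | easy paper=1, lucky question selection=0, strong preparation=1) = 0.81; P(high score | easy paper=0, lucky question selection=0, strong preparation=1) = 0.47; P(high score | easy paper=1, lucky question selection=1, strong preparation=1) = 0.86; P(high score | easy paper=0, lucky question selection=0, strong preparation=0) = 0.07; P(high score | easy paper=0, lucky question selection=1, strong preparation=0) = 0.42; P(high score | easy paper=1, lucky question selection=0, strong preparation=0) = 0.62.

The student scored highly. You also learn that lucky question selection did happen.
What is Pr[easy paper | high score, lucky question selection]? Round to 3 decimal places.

Numerator (weight on configurations with easy paper): 0.143520 + 0.039560 = 0.183080
Denominator P(high score | lucky question selection): 0.42*0.77*0.8 + 0.69*0.77*0.2 + 0.78*0.23*0.8 + 0.86*0.23*0.2 = 0.548060
P(easy paper | high score, lucky question selection) = 0.183080/0.548060 ≈ 0.334

Pr[easy paper | high score, lucky question selection] ≈ 0.334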